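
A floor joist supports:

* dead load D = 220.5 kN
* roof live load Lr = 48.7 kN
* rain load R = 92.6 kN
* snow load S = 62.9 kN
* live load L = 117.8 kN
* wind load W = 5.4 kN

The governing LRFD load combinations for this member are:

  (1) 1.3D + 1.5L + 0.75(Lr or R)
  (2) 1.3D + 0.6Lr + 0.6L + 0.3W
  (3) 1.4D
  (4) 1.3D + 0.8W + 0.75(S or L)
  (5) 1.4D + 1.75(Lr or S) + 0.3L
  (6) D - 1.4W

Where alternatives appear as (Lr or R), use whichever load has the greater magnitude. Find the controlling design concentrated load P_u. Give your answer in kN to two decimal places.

532.80 kN

(Lr or R) → R = 92.6 kN; (S or L) → L = 117.8 kN; (Lr or S) → S = 62.9 kN.
(1) 1.3(220.5) + 1.5(117.8) + 0.75(92.6) = 286.65 + 176.70 + 69.45 = 532.80
(2) 1.3(220.5) + 0.6(48.7) + 0.6(117.8) + 0.3(5.4) = 286.65 + 29.22 + 70.68 + 1.62 = 388.17
(3) 1.4(220.5) = 308.70
(4) 1.3(220.5) + 0.8(5.4) + 0.75(117.8) = 286.65 + 4.32 + 88.35 = 379.32
(5) 1.4(220.5) + 1.75(62.9) + 0.3(117.8) = 308.70 + 110.08 + 35.34 = 454.12
(6) 1.0(220.5) - 1.4(5.4) = 220.50 - 7.56 = 212.94
Combination 1 governs: P_u = 532.80 kN.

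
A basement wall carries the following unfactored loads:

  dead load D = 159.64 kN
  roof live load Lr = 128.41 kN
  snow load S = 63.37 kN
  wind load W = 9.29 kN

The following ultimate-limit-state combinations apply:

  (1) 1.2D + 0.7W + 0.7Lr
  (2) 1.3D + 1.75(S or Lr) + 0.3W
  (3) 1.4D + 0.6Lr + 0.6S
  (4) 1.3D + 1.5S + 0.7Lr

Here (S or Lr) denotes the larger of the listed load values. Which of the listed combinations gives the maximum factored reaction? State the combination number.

(S or Lr) → Lr = 128.41 kN.
(1) 1.2(159.64) + 0.7(9.29) + 0.7(128.41) = 191.57 + 6.50 + 89.89 = 287.96
(2) 1.3(159.64) + 1.75(128.41) + 0.3(9.29) = 207.53 + 224.72 + 2.79 = 435.04
(3) 1.4(159.64) + 0.6(128.41) + 0.6(63.37) = 338.56
(4) 1.3(159.64) + 1.5(63.37) + 0.7(128.41) = 392.47
The largest value is 435.04 kN from combination 2.

Combination 2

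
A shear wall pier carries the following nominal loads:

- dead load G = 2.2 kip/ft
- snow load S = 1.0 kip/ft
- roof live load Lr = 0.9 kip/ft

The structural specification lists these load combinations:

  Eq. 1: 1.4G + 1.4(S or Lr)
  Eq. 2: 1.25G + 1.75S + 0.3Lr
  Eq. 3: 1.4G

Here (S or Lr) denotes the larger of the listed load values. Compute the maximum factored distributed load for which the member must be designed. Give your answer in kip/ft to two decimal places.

(S or Lr) → S = 1.0 kip/ft.
Eq. 1: 1.4(2.2) + 1.4(1.0) = 3.08 + 1.40 = 4.48
Eq. 2: 1.25(2.2) + 1.75(1.0) + 0.3(0.9) = 2.75 + 1.75 + 0.27 = 4.77
Eq. 3: 1.4(2.2) = 3.08
Combination 2 governs: w_u = 4.77 kip/ft.

4.77 kip/ft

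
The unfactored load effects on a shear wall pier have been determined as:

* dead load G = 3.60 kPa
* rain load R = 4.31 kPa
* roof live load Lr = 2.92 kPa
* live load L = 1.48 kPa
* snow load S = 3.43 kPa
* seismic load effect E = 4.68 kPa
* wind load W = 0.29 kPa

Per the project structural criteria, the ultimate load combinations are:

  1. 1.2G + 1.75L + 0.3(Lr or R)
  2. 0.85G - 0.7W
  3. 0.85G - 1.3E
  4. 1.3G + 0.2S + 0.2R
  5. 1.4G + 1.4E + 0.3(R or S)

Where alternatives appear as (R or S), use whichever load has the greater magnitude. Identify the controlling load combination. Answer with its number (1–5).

(Lr or R) → R = 4.31 kPa; (R or S) → R = 4.31 kPa.
1. 1.2(3.60) + 1.75(1.48) + 0.3(4.31) = 4.32 + 2.59 + 1.29 = 8.20
2. 0.85(3.60) - 0.7(0.29) = 3.06 - 0.20 = 2.86
3. 0.85(3.60) - 1.3(4.68) = 3.06 - 6.08 = -3.02
4. 1.3(3.60) + 0.2(3.43) + 0.2(4.31) = 4.68 + 0.69 + 0.86 = 6.23
5. 1.4(3.60) + 1.4(4.68) + 0.3(4.31) = 12.89
The largest value is 12.89 kPa from combination 5.

Combination 5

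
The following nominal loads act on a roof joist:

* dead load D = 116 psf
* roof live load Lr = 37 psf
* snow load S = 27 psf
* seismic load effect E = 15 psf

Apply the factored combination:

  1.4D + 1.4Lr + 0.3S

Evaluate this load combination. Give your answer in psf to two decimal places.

1.4(116) + 1.4(37) + 0.3(27) = 162.40 + 51.80 + 8.10 = 222.30
q_u = 222.30 psf.

222.30 psf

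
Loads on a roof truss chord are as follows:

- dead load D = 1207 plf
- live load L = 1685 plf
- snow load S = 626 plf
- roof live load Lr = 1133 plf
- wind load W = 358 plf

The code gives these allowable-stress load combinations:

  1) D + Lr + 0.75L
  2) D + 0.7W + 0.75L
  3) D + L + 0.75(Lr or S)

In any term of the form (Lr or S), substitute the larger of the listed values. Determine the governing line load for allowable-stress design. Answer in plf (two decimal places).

3741.75 plf

(Lr or S) → Lr = 1133 plf.
1) 1.0(1207) + 1.0(1133) + 0.75(1685) = 1207.00 + 1133.00 + 1263.75 = 3603.75
2) 1.0(1207) + 0.7(358) + 0.75(1685) = 1207.00 + 250.60 + 1263.75 = 2721.35
3) 1.0(1207) + 1.0(1685) + 0.75(1133) = 1207.00 + 1685.00 + 849.75 = 3741.75
Combination 3 governs: w = 3741.75 plf.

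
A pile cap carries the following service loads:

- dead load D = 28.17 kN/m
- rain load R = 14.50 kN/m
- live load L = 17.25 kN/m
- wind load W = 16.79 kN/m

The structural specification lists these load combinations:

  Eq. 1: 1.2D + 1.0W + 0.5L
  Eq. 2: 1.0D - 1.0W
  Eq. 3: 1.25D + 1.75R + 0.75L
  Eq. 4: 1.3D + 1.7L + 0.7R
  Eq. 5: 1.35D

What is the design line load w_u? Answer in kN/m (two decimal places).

76.10 kN/m

Eq. 1: 1.2(28.17) + 1.0(16.79) + 0.5(17.25) = 33.80 + 16.79 + 8.63 = 59.22
Eq. 2: 1.0(28.17) - 1.0(16.79) = 28.17 - 16.79 = 11.38
Eq. 3: 1.25(28.17) + 1.75(14.50) + 0.75(17.25) = 35.21 + 25.38 + 12.94 = 73.53
Eq. 4: 1.3(28.17) + 1.7(17.25) + 0.7(14.50) = 36.62 + 29.33 + 10.15 = 76.10
Eq. 5: 1.35(28.17) = 38.03
The controlling combination is 4, giving 76.10 kN/m.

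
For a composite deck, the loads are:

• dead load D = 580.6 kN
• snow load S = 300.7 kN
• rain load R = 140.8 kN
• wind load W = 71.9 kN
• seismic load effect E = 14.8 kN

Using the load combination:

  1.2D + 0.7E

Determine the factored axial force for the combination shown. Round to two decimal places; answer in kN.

707.08 kN

1.2(580.6) + 0.7(14.8) = 696.72 + 10.36 = 707.08
N_u = 707.08 kN.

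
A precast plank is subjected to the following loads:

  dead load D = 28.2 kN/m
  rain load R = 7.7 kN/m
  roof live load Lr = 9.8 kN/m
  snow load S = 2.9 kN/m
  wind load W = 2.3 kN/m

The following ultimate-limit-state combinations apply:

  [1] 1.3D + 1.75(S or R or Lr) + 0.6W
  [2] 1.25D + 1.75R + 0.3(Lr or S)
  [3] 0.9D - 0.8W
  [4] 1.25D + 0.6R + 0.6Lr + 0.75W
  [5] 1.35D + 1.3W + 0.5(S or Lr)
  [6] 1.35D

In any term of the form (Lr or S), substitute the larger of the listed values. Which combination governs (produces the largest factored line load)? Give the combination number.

(S or R or Lr) → Lr = 9.8 kN/m; (Lr or S) → Lr = 9.8 kN/m; (S or Lr) → Lr = 9.8 kN/m.
[1] 1.3(28.2) + 1.75(9.8) + 0.6(2.3) = 55.2
[2] 1.25(28.2) + 1.75(7.7) + 0.3(9.8) = 35.3 + 13.5 + 2.9 = 51.7
[3] 0.9(28.2) - 0.8(2.3) = 23.5
[4] 1.25(28.2) + 0.6(7.7) + 0.6(9.8) + 0.75(2.3) = 35.3 + 4.6 + 5.9 + 1.7 = 47.5
[5] 1.35(28.2) + 1.3(2.3) + 0.5(9.8) = 38.1 + 3.0 + 4.9 = 46.0
[6] 1.35(28.2) = 38.1
The largest value is 55.2 kN/m from combination 1.

Combination 1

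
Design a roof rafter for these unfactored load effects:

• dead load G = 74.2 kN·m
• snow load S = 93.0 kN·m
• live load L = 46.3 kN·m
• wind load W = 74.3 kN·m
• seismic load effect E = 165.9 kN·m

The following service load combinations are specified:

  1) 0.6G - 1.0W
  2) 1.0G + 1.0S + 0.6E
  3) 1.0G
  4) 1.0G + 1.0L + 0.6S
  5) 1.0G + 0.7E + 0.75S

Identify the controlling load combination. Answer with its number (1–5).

Combination 2

1) 0.6(74.2) - 1.0(74.3) = 44.5 - 74.3 = -29.8
2) 1.0(74.2) + 1.0(93.0) + 0.6(165.9) = 74.2 + 93.0 + 99.5 = 266.7
3) 1.0(74.2) = 74.2
4) 1.0(74.2) + 1.0(46.3) + 0.6(93.0) = 74.2 + 46.3 + 55.8 = 176.3
5) 1.0(74.2) + 0.7(165.9) + 0.75(93.0) = 74.2 + 116.1 + 69.8 = 260.1
The largest value is 266.7 kN·m from combination 2.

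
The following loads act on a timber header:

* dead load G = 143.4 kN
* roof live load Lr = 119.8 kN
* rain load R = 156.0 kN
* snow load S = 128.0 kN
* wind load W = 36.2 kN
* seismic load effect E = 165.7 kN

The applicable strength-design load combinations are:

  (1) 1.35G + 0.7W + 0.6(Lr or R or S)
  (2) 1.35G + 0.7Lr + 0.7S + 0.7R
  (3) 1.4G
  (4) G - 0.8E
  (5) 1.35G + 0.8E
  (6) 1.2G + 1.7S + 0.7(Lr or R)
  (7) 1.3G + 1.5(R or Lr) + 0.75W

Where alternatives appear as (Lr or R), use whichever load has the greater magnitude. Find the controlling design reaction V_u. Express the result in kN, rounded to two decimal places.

(Lr or R or S) → R = 156.0 kN; (Lr or R) → R = 156.0 kN; (R or Lr) → R = 156.0 kN.
(1) 1.35(143.4) + 0.7(36.2) + 0.6(156.0) = 312.53
(2) 1.35(143.4) + 0.7(119.8) + 0.7(128.0) + 0.7(156.0) = 476.25
(3) 1.4(143.4) = 200.76
(4) 1.0(143.4) - 0.8(165.7) = 10.84
(5) 1.35(143.4) + 0.8(165.7) = 326.15
(6) 1.2(143.4) + 1.7(128.0) + 0.7(156.0) = 498.88
(7) 1.3(143.4) + 1.5(156.0) + 0.75(36.2) = 447.57
Combination 6 governs: V_u = 498.88 kN.

498.88 kN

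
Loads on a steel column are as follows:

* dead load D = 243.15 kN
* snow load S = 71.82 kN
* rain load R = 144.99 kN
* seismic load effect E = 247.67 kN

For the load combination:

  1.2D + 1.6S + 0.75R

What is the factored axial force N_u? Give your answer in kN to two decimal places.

1.2(243.15) + 1.6(71.82) + 0.75(144.99) = 515.43
N_u = 515.43 kN.

515.43 kN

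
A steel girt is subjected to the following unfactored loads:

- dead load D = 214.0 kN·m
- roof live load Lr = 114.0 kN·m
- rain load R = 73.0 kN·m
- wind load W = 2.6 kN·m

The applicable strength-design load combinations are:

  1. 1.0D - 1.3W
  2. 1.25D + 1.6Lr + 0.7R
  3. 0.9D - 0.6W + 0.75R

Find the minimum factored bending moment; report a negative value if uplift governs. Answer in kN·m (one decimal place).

210.6 kN·m

1. 1.0(214.0) - 1.3(2.6) = 210.6
2. 1.25(214.0) + 1.6(114.0) + 0.7(73.0) = 501.0
3. 0.9(214.0) - 0.6(2.6) + 0.75(73.0) = 245.8
Combination 1 gives the minimum: 210.6 kN·m.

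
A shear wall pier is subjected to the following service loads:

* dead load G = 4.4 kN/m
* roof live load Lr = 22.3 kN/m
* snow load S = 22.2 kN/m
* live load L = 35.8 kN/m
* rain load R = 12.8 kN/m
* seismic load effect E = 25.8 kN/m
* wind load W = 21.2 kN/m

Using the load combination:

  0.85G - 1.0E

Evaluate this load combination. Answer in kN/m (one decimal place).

0.85(4.4) - 1.0(25.8) = 3.7 - 25.8 = -22.1
w_u = -22.1 kN/m.

-22.1 kN/m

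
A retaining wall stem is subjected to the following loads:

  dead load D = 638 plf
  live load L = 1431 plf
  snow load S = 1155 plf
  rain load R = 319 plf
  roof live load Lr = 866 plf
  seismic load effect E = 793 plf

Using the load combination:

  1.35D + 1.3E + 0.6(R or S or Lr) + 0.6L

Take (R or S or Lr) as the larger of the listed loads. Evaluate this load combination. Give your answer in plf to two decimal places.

3443.80 plf

(R or S or Lr) → S = 1155 plf.
1.35(638) + 1.3(793) + 0.6(1155) + 0.6(1431) = 861.30 + 1030.90 + 693.00 + 858.60 = 3443.80
w_u = 3443.80 plf.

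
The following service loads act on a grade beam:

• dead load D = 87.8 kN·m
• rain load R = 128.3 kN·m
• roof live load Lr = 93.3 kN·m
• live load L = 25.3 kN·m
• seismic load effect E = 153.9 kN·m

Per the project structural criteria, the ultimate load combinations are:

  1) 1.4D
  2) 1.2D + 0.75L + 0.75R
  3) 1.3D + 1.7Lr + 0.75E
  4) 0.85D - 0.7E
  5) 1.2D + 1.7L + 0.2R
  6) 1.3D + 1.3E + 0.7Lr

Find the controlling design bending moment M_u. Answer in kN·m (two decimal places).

388.18 kN·m

1) 1.4(87.8) = 122.92
2) 1.2(87.8) + 0.75(25.3) + 0.75(128.3) = 220.56
3) 1.3(87.8) + 1.7(93.3) + 0.75(153.9) = 114.14 + 158.61 + 115.43 = 388.18
4) 0.85(87.8) - 0.7(153.9) = 74.63 - 107.73 = -33.10
5) 1.2(87.8) + 1.7(25.3) + 0.2(128.3) = 105.36 + 43.01 + 25.66 = 174.03
6) 1.3(87.8) + 1.3(153.9) + 0.7(93.3) = 114.14 + 200.07 + 65.31 = 379.52
The controlling combination is 3, giving 388.18 kN·m.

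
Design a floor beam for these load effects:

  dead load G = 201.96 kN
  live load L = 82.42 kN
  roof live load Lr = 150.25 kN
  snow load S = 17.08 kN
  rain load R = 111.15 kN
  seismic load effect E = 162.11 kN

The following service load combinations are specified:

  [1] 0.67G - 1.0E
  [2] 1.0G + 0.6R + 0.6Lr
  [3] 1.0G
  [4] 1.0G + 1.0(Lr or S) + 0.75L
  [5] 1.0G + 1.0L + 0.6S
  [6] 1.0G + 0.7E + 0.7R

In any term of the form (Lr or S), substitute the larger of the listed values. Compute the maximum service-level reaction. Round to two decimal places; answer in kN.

(Lr or S) → Lr = 150.25 kN.
[1] 0.67(201.96) - 1.0(162.11) = 135.31 - 162.11 = -26.80
[2] 1.0(201.96) + 0.6(111.15) + 0.6(150.25) = 201.96 + 66.69 + 90.15 = 358.80
[3] 1.0(201.96) = 201.96
[4] 1.0(201.96) + 1.0(150.25) + 0.75(82.42) = 201.96 + 150.25 + 61.82 = 414.03
[5] 1.0(201.96) + 1.0(82.42) + 0.6(17.08) = 201.96 + 82.42 + 10.25 = 294.63
[6] 1.0(201.96) + 0.7(162.11) + 0.7(111.15) = 393.24
Combination 4 governs: V = 414.03 kN.

414.03 kN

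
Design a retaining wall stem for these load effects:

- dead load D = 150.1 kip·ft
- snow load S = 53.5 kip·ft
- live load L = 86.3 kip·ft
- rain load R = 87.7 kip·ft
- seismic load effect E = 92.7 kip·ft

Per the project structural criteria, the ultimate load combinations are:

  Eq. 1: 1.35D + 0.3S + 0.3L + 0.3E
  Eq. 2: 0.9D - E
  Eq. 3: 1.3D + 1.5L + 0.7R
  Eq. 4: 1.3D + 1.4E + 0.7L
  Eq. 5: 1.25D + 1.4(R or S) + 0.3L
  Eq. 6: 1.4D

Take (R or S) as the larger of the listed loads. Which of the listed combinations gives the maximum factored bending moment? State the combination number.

Combination 3

(R or S) → R = 87.7 kip·ft.
Eq. 1: 1.35(150.1) + 0.3(53.5) + 0.3(86.3) + 0.3(92.7) = 272.4
Eq. 2: 0.9(150.1) - 1.0(92.7) = 42.4
Eq. 3: 1.3(150.1) + 1.5(86.3) + 0.7(87.7) = 386.0
Eq. 4: 1.3(150.1) + 1.4(92.7) + 0.7(86.3) = 385.3
Eq. 5: 1.25(150.1) + 1.4(87.7) + 0.3(86.3) = 336.3
Eq. 6: 1.4(150.1) = 210.1
The largest value is 386.0 kip·ft from combination 3.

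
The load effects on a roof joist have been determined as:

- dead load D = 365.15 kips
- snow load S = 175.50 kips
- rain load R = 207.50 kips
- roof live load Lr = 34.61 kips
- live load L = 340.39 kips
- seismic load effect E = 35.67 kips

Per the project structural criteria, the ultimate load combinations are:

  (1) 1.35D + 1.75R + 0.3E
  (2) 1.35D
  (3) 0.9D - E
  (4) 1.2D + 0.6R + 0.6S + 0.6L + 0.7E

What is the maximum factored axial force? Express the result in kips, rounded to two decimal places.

(1) 1.35(365.15) + 1.75(207.50) + 0.3(35.67) = 866.78
(2) 1.35(365.15) = 492.95
(3) 0.9(365.15) - 1.0(35.67) = 292.97
(4) 1.2(365.15) + 0.6(207.50) + 0.6(175.50) + 0.6(340.39) + 0.7(35.67) = 897.18
The controlling combination is 4, giving 897.18 kips.

897.18 kips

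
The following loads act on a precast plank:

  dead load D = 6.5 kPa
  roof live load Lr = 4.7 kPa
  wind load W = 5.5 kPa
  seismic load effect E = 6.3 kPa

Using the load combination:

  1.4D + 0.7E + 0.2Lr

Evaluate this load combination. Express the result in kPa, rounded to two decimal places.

1.4(6.5) + 0.7(6.3) + 0.2(4.7) = 14.45
p_u = 14.45 kPa.

14.45 kPa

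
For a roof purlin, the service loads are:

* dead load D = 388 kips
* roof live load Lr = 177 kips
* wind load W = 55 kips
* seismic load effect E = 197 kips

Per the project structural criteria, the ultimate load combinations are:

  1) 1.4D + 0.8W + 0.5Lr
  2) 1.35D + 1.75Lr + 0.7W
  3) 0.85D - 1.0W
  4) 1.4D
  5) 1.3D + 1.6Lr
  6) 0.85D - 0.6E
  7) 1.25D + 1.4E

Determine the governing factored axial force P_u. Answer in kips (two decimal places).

1) 1.4(388) + 0.8(55) + 0.5(177) = 543.20 + 44.00 + 88.50 = 675.70
2) 1.35(388) + 1.75(177) + 0.7(55) = 523.80 + 309.75 + 38.50 = 872.05
3) 0.85(388) - 1.0(55) = 329.80 - 55.00 = 274.80
4) 1.4(388) = 543.20
5) 1.3(388) + 1.6(177) = 504.40 + 283.20 = 787.60
6) 0.85(388) - 0.6(197) = 329.80 - 118.20 = 211.60
7) 1.25(388) + 1.4(197) = 485.00 + 275.80 = 760.80
Combination 2 governs: P_u = 872.05 kips.

872.05 kips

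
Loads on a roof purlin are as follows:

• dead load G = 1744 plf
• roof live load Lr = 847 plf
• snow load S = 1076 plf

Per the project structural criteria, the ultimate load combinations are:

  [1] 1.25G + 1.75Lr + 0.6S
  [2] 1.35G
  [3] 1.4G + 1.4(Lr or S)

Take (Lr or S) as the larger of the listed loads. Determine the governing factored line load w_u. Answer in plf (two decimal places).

(Lr or S) → S = 1076 plf.
[1] 1.25(1744) + 1.75(847) + 0.6(1076) = 2180.00 + 1482.25 + 645.60 = 4307.85
[2] 1.35(1744) = 2354.40
[3] 1.4(1744) + 1.4(1076) = 2441.60 + 1506.40 = 3948.00
The controlling combination is 1, giving 4307.85 plf.

4307.85 plf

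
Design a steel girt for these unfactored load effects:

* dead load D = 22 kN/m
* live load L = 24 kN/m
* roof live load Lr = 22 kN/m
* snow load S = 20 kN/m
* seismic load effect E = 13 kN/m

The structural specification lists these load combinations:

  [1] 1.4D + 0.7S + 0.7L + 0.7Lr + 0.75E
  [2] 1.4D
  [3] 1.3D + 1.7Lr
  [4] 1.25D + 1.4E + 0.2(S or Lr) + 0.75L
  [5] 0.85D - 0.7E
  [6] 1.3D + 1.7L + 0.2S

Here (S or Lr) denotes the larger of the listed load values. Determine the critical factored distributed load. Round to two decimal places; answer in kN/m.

86.75 kN/m

(S or Lr) → Lr = 22 kN/m.
[1] 1.4(22) + 0.7(20) + 0.7(24) + 0.7(22) + 0.75(13) = 86.75
[2] 1.4(22) = 30.80
[3] 1.3(22) + 1.7(22) = 66.00
[4] 1.25(22) + 1.4(13) + 0.2(22) + 0.75(24) = 68.10
[5] 0.85(22) - 0.7(13) = 9.60
[6] 1.3(22) + 1.7(24) + 0.2(20) = 73.40
The controlling combination is 1, giving 86.75 kN/m.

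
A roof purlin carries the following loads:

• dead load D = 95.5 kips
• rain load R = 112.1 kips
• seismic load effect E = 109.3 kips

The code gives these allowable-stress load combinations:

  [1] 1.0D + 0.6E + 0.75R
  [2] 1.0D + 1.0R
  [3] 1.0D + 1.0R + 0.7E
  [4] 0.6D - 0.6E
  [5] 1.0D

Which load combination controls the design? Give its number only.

[1] 1.0(95.5) + 0.6(109.3) + 0.75(112.1) = 95.50 + 65.58 + 84.08 = 245.16
[2] 1.0(95.5) + 1.0(112.1) = 95.50 + 112.10 = 207.60
[3] 1.0(95.5) + 1.0(112.1) + 0.7(109.3) = 95.50 + 112.10 + 76.51 = 284.11
[4] 0.6(95.5) - 0.6(109.3) = 57.30 - 65.58 = -8.28
[5] 1.0(95.5) = 95.50
The largest value is 284.11 kips from combination 3.

Combination 3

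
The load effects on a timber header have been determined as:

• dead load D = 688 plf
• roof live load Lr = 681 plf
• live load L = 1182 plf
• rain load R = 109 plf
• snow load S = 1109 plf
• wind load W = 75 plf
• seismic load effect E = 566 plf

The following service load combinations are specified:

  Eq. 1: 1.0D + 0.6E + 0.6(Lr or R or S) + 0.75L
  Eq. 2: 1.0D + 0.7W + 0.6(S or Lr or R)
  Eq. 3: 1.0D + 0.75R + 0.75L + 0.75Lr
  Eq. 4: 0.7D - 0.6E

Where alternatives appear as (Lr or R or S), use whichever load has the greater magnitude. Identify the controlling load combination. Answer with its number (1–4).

Combination 1

(Lr or R or S) → S = 1109 plf; (S or Lr or R) → S = 1109 plf.
Eq. 1: 1.0(688) + 0.6(566) + 0.6(1109) + 0.75(1182) = 688.0 + 339.6 + 665.4 + 886.5 = 2579.5
Eq. 2: 1.0(688) + 0.7(75) + 0.6(1109) = 688.0 + 52.5 + 665.4 = 1405.9
Eq. 3: 1.0(688) + 0.75(109) + 0.75(1182) + 0.75(681) = 2167.0
Eq. 4: 0.7(688) - 0.6(566) = 481.6 - 339.6 = 142.0
The largest value is 2579.5 plf from combination 1.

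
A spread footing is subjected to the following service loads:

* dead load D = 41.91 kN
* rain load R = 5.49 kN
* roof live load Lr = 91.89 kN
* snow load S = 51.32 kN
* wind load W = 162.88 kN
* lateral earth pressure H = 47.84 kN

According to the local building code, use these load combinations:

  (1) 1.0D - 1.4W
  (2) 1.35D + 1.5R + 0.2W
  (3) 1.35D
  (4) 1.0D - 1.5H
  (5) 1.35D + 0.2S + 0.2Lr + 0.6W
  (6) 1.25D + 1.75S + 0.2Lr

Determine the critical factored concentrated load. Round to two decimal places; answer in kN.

(1) 1.0(41.91) - 1.4(162.88) = 41.91 - 228.03 = -186.12
(2) 1.35(41.91) + 1.5(5.49) + 0.2(162.88) = 97.39
(3) 1.35(41.91) = 56.58
(4) 1.0(41.91) - 1.5(47.84) = 41.91 - 71.76 = -29.85
(5) 1.35(41.91) + 0.2(51.32) + 0.2(91.89) + 0.6(162.88) = 56.58 + 10.26 + 18.38 + 97.73 = 182.95
(6) 1.25(41.91) + 1.75(51.32) + 0.2(91.89) = 52.39 + 89.81 + 18.38 = 160.58
Maximum is from combination 5.

182.95 kN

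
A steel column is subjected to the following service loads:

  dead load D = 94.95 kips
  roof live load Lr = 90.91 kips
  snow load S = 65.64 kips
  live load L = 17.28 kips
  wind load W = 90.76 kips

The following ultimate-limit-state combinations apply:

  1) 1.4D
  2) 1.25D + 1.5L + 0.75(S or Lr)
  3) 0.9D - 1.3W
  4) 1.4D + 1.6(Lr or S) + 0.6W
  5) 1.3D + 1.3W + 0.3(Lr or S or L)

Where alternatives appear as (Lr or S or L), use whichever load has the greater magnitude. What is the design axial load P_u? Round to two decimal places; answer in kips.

332.84 kips

(S or Lr) → Lr = 90.91 kips; (Lr or S) → Lr = 90.91 kips; (Lr or S or L) → Lr = 90.91 kips.
1) 1.4(94.95) = 132.93
2) 1.25(94.95) + 1.5(17.28) + 0.75(90.91) = 118.69 + 25.92 + 68.18 = 212.79
3) 0.9(94.95) - 1.3(90.76) = 85.46 - 117.99 = -32.53
4) 1.4(94.95) + 1.6(90.91) + 0.6(90.76) = 332.84
5) 1.3(94.95) + 1.3(90.76) + 0.3(90.91) = 123.44 + 117.99 + 27.27 = 268.70
The controlling combination is 4, giving 332.84 kips.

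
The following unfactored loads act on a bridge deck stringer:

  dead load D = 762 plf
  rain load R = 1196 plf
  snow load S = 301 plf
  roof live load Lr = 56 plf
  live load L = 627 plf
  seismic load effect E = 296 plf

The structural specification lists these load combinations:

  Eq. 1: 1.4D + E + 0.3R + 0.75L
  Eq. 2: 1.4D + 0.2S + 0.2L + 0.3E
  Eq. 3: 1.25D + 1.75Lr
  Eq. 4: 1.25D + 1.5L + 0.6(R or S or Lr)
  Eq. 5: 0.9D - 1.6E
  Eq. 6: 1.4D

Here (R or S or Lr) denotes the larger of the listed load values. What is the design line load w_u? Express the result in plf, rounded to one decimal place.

(R or S or Lr) → R = 1196 plf.
Eq. 1: 1.4(762) + 1.0(296) + 0.3(1196) + 0.75(627) = 1066.8 + 296.0 + 358.8 + 470.3 = 2191.9
Eq. 2: 1.4(762) + 0.2(301) + 0.2(627) + 0.3(296) = 1066.8 + 60.2 + 125.4 + 88.8 = 1341.2
Eq. 3: 1.25(762) + 1.75(56) = 952.5 + 98.0 = 1050.5
Eq. 4: 1.25(762) + 1.5(627) + 0.6(1196) = 952.5 + 940.5 + 717.6 = 2610.6
Eq. 5: 0.9(762) - 1.6(296) = 685.8 - 473.6 = 212.2
Eq. 6: 1.4(762) = 1066.8
The controlling combination is 4, giving 2610.6 plf.

2610.6 plf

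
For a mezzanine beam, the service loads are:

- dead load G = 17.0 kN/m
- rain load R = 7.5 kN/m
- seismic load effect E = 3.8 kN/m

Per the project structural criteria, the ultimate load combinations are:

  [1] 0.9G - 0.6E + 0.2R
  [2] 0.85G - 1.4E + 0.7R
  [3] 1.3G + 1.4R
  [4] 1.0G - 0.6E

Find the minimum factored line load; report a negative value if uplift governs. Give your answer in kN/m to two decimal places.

14.38 kN/m

[1] 0.9(17.0) - 0.6(3.8) + 0.2(7.5) = 15.30 - 2.28 + 1.50 = 14.52
[2] 0.85(17.0) - 1.4(3.8) + 0.7(7.5) = 14.45 - 5.32 + 5.25 = 14.38
[3] 1.3(17.0) + 1.4(7.5) = 22.10 + 10.50 = 32.60
[4] 1.0(17.0) - 0.6(3.8) = 17.00 - 2.28 = 14.72
Combination 2 gives the minimum: 14.38 kN/m.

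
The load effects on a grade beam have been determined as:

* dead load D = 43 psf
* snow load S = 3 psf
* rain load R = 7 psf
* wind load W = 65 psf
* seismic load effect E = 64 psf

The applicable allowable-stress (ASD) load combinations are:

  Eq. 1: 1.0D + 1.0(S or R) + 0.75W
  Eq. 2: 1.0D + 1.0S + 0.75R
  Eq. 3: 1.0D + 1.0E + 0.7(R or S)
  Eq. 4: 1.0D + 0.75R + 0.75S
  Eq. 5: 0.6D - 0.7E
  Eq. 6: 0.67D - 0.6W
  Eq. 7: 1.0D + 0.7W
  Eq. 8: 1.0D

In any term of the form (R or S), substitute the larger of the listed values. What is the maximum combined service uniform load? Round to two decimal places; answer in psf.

(S or R) → R = 7 psf; (R or S) → R = 7 psf.
Eq. 1: 1.0(43) + 1.0(7) + 0.75(65) = 43.00 + 7.00 + 48.75 = 98.75
Eq. 2: 1.0(43) + 1.0(3) + 0.75(7) = 43.00 + 3.00 + 5.25 = 51.25
Eq. 3: 1.0(43) + 1.0(64) + 0.7(7) = 43.00 + 64.00 + 4.90 = 111.90
Eq. 4: 1.0(43) + 0.75(7) + 0.75(3) = 43.00 + 5.25 + 2.25 = 50.50
Eq. 5: 0.6(43) - 0.7(64) = 25.80 - 44.80 = -19.00
Eq. 6: 0.67(43) - 0.6(65) = 28.81 - 39.00 = -10.19
Eq. 7: 1.0(43) + 0.7(65) = 43.00 + 45.50 = 88.50
Eq. 8: 1.0(43) = 43.00
The controlling combination is 3, giving 111.90 psf.

111.90 psf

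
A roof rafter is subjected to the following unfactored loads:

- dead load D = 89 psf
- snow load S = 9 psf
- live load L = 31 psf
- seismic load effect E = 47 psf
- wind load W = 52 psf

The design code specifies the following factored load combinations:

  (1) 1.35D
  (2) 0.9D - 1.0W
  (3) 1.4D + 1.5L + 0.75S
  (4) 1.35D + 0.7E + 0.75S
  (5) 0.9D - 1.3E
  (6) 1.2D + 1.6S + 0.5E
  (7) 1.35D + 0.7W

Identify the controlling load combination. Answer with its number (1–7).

Combination 3

(1) 1.35(89) = 120.2
(2) 0.9(89) - 1.0(52) = 80.1 - 52.0 = 28.1
(3) 1.4(89) + 1.5(31) + 0.75(9) = 124.6 + 46.5 + 6.8 = 177.9
(4) 1.35(89) + 0.7(47) + 0.75(9) = 159.8
(5) 0.9(89) - 1.3(47) = 80.1 - 61.1 = 19.0
(6) 1.2(89) + 1.6(9) + 0.5(47) = 106.8 + 14.4 + 23.5 = 144.7
(7) 1.35(89) + 0.7(52) = 120.2 + 36.4 = 156.6
The largest value is 177.9 psf from combination 3.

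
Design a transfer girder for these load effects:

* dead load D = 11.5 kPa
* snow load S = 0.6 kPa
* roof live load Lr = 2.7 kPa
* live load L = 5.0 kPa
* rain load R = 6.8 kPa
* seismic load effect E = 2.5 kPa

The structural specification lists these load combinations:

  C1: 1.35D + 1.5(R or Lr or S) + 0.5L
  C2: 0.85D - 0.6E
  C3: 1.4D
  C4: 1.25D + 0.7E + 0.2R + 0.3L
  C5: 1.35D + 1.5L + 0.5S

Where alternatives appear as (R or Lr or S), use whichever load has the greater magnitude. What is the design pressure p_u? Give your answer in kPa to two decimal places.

(R or Lr or S) → R = 6.8 kPa.
C1: 1.35(11.5) + 1.5(6.8) + 0.5(5.0) = 15.53 + 10.20 + 2.50 = 28.23
C2: 0.85(11.5) - 0.6(2.5) = 9.78 - 1.50 = 8.28
C3: 1.4(11.5) = 16.10
C4: 1.25(11.5) + 0.7(2.5) + 0.2(6.8) + 0.3(5.0) = 14.38 + 1.75 + 1.36 + 1.50 = 18.99
C5: 1.35(11.5) + 1.5(5.0) + 0.5(0.6) = 15.53 + 7.50 + 0.30 = 23.33
Combination 1 governs: p_u = 28.23 kPa.

28.23 kPa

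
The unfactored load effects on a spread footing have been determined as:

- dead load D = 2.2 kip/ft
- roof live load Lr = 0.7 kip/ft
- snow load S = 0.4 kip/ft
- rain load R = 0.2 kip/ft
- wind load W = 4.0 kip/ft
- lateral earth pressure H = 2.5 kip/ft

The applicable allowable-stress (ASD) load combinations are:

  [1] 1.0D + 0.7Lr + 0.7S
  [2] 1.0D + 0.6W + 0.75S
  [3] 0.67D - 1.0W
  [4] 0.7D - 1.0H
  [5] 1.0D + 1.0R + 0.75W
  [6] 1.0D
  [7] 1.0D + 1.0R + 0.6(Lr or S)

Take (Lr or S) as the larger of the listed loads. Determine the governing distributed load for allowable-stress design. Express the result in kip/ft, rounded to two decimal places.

(Lr or S) → Lr = 0.7 kip/ft.
[1] 1.0(2.2) + 0.7(0.7) + 0.7(0.4) = 2.97
[2] 1.0(2.2) + 0.6(4.0) + 0.75(0.4) = 4.90
[3] 0.67(2.2) - 1.0(4.0) = -2.53
[4] 0.7(2.2) - 1.0(2.5) = -0.96
[5] 1.0(2.2) + 1.0(0.2) + 0.75(4.0) = 5.40
[6] 1.0(2.2) = 2.20
[7] 1.0(2.2) + 1.0(0.2) + 0.6(0.7) = 2.82
Maximum is from combination 5.

5.40 kip/ft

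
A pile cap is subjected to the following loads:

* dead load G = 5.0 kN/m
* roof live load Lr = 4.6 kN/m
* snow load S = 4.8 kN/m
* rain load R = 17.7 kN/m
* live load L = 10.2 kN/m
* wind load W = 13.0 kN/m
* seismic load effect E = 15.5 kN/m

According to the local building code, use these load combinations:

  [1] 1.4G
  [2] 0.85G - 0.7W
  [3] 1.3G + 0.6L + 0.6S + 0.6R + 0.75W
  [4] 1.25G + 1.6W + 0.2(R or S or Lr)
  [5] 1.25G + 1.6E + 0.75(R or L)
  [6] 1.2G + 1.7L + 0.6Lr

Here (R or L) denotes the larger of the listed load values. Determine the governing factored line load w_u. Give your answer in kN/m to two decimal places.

(R or S or Lr) → R = 17.7 kN/m; (R or L) → R = 17.7 kN/m.
[1] 1.4(5.0) = 7.00
[2] 0.85(5.0) - 0.7(13.0) = -4.85
[3] 1.3(5.0) + 0.6(10.2) + 0.6(4.8) + 0.6(17.7) + 0.75(13.0) = 35.87
[4] 1.25(5.0) + 1.6(13.0) + 0.2(17.7) = 30.59
[5] 1.25(5.0) + 1.6(15.5) + 0.75(17.7) = 44.33
[6] 1.2(5.0) + 1.7(10.2) + 0.6(4.6) = 26.10
Combination 5 governs: w_u = 44.33 kN/m.

44.33 kN/m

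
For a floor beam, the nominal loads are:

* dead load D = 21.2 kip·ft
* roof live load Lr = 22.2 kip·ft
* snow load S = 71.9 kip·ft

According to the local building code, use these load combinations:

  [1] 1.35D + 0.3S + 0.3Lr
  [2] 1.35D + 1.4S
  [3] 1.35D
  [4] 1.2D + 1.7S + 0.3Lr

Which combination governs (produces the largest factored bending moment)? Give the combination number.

[1] 1.35(21.2) + 0.3(71.9) + 0.3(22.2) = 28.62 + 21.57 + 6.66 = 56.85
[2] 1.35(21.2) + 1.4(71.9) = 28.62 + 100.66 = 129.28
[3] 1.35(21.2) = 28.62
[4] 1.2(21.2) + 1.7(71.9) + 0.3(22.2) = 25.44 + 122.23 + 6.66 = 154.33
The largest value is 154.33 kip·ft from combination 4.

Combination 4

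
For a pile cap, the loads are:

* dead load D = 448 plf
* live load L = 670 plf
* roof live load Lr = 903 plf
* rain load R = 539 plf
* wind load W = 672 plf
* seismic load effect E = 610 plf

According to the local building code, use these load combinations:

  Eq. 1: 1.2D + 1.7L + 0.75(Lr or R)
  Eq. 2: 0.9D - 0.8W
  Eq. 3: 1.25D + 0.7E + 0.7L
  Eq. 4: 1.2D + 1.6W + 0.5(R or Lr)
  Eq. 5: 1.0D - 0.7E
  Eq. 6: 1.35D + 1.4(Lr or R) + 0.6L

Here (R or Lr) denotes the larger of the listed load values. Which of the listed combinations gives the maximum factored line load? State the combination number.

(Lr or R) → Lr = 903 plf; (R or Lr) → Lr = 903 plf.
Eq. 1: 1.2(448) + 1.7(670) + 0.75(903) = 537.6 + 1139.0 + 677.3 = 2353.9
Eq. 2: 0.9(448) - 0.8(672) = 403.2 - 537.6 = -134.4
Eq. 3: 1.25(448) + 0.7(610) + 0.7(670) = 560.0 + 427.0 + 469.0 = 1456.0
Eq. 4: 1.2(448) + 1.6(672) + 0.5(903) = 537.6 + 1075.2 + 451.5 = 2064.3
Eq. 5: 1.0(448) - 0.7(610) = 448.0 - 427.0 = 21.0
Eq. 6: 1.35(448) + 1.4(903) + 0.6(670) = 604.8 + 1264.2 + 402.0 = 2271.0
The largest value is 2353.9 plf from combination 1.

Combination 1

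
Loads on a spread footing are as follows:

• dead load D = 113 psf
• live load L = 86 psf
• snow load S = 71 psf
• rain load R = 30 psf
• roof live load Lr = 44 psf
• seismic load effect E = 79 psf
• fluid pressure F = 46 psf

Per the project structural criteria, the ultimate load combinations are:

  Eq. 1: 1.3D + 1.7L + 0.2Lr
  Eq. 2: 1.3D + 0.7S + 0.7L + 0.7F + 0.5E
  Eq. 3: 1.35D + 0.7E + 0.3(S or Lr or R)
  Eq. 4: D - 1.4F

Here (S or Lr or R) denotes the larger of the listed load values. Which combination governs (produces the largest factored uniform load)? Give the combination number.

(S or Lr or R) → S = 71 psf.
Eq. 1: 1.3(113) + 1.7(86) + 0.2(44) = 301.90
Eq. 2: 1.3(113) + 0.7(71) + 0.7(86) + 0.7(46) + 0.5(79) = 328.50
Eq. 3: 1.35(113) + 0.7(79) + 0.3(71) = 229.15
Eq. 4: 1.0(113) - 1.4(46) = 48.60
The largest value is 328.50 psf from combination 2.

Combination 2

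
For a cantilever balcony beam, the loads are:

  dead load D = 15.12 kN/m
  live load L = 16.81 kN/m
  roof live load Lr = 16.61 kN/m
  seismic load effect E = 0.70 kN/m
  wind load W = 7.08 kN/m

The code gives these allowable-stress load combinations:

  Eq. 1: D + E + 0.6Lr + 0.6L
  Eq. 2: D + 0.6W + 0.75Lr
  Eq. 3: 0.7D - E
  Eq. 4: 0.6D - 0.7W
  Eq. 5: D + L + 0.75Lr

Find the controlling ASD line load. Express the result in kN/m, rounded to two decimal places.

Eq. 1: 1.0(15.12) + 1.0(0.70) + 0.6(16.61) + 0.6(16.81) = 35.87
Eq. 2: 1.0(15.12) + 0.6(7.08) + 0.75(16.61) = 15.12 + 4.25 + 12.46 = 31.83
Eq. 3: 0.7(15.12) - 1.0(0.70) = 10.58 - 0.70 = 9.88
Eq. 4: 0.6(15.12) - 0.7(7.08) = 4.12
Eq. 5: 1.0(15.12) + 1.0(16.81) + 0.75(16.61) = 15.12 + 16.81 + 12.46 = 44.39
Combination 5 governs: w = 44.39 kN/m.

44.39 kN/m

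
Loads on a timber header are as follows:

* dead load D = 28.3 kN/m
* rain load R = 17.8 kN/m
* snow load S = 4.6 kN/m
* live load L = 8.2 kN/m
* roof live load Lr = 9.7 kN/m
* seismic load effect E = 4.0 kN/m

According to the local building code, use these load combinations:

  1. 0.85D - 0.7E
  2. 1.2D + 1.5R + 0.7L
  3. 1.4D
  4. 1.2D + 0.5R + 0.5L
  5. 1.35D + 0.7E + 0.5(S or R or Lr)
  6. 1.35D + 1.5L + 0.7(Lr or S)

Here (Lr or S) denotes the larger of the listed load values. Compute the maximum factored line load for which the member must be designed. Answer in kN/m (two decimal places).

66.40 kN/m

(S or R or Lr) → R = 17.8 kN/m; (Lr or S) → Lr = 9.7 kN/m.
1. 0.85(28.3) - 0.7(4.0) = 24.06 - 2.80 = 21.26
2. 1.2(28.3) + 1.5(17.8) + 0.7(8.2) = 33.96 + 26.70 + 5.74 = 66.40
3. 1.4(28.3) = 39.62
4. 1.2(28.3) + 0.5(17.8) + 0.5(8.2) = 33.96 + 8.90 + 4.10 = 46.96
5. 1.35(28.3) + 0.7(4.0) + 0.5(17.8) = 38.21 + 2.80 + 8.90 = 49.91
6. 1.35(28.3) + 1.5(8.2) + 0.7(9.7) = 38.21 + 12.30 + 6.79 = 57.30
Combination 2 governs: w_u = 66.40 kN/m.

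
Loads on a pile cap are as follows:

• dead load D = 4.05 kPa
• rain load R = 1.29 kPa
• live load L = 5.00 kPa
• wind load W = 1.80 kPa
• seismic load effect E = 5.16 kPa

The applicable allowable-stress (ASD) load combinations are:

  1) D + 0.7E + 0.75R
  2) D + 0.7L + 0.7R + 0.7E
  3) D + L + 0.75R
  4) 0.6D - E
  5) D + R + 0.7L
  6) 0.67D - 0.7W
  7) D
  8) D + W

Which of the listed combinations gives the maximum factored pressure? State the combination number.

1) 1.0(4.05) + 0.7(5.16) + 0.75(1.29) = 8.63
2) 1.0(4.05) + 0.7(5.00) + 0.7(1.29) + 0.7(5.16) = 12.07
3) 1.0(4.05) + 1.0(5.00) + 0.75(1.29) = 10.02
4) 0.6(4.05) - 1.0(5.16) = -2.73
5) 1.0(4.05) + 1.0(1.29) + 0.7(5.00) = 8.84
6) 0.67(4.05) - 0.7(1.80) = 1.45
7) 1.0(4.05) = 4.05
8) 1.0(4.05) + 1.0(1.80) = 5.85
The largest value is 12.07 kPa from combination 2.

Combination 2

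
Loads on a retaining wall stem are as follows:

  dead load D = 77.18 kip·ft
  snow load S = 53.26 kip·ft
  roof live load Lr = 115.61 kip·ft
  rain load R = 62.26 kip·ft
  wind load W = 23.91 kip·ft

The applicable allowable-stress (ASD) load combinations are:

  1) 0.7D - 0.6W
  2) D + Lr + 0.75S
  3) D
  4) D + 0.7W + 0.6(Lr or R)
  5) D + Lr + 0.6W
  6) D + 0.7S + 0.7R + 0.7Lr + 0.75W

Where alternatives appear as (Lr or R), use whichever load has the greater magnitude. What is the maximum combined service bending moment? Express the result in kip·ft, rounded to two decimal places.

(Lr or R) → Lr = 115.61 kip·ft.
1) 0.7(77.18) - 0.6(23.91) = 39.68
2) 1.0(77.18) + 1.0(115.61) + 0.75(53.26) = 232.74
3) 1.0(77.18) = 77.18
4) 1.0(77.18) + 0.7(23.91) + 0.6(115.61) = 163.28
5) 1.0(77.18) + 1.0(115.61) + 0.6(23.91) = 207.14
6) 1.0(77.18) + 0.7(53.26) + 0.7(62.26) + 0.7(115.61) + 0.75(23.91) = 256.90
Combination 6 governs: M = 256.90 kip·ft.

256.90 kip·ft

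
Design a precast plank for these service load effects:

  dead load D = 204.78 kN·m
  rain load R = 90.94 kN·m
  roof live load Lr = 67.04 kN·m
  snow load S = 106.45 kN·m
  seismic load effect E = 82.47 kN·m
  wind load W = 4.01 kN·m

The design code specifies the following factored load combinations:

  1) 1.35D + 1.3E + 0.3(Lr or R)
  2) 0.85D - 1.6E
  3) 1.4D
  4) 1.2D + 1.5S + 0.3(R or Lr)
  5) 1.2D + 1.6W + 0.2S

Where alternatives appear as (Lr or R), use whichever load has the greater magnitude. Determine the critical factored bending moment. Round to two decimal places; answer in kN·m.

(Lr or R) → R = 90.94 kN·m; (R or Lr) → R = 90.94 kN·m.
1) 1.35(204.78) + 1.3(82.47) + 0.3(90.94) = 410.95
2) 0.85(204.78) - 1.6(82.47) = 174.06 - 131.95 = 42.11
3) 1.4(204.78) = 286.69
4) 1.2(204.78) + 1.5(106.45) + 0.3(90.94) = 432.69
5) 1.2(204.78) + 1.6(4.01) + 0.2(106.45) = 273.44
The controlling combination is 4, giving 432.69 kN·m.

432.69 kN·m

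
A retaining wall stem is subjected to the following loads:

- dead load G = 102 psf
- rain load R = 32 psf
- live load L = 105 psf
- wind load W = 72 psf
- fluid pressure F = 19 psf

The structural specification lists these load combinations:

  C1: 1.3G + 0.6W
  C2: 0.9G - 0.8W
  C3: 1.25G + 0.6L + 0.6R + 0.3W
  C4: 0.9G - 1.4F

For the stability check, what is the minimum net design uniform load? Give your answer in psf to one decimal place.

C1: 1.3(102) + 0.6(72) = 132.6 + 43.2 = 175.8
C2: 0.9(102) - 0.8(72) = 91.8 - 57.6 = 34.2
C3: 1.25(102) + 0.6(105) + 0.6(32) + 0.3(72) = 127.5 + 63.0 + 19.2 + 21.6 = 231.3
C4: 0.9(102) - 1.4(19) = 91.8 - 26.6 = 65.2
Combination 2 gives the minimum: 34.2 psf.

34.2 psf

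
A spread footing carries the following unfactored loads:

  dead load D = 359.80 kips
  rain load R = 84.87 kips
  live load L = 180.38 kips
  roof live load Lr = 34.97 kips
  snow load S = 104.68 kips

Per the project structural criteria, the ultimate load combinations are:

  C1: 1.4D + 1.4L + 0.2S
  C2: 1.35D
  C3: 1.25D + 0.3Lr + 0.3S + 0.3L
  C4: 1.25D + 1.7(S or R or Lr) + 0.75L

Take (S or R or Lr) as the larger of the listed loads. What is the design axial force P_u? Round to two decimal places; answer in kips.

777.19 kips

(S or R or Lr) → S = 104.68 kips.
C1: 1.4(359.80) + 1.4(180.38) + 0.2(104.68) = 503.72 + 252.53 + 20.94 = 777.19
C2: 1.35(359.80) = 485.73
C3: 1.25(359.80) + 0.3(34.97) + 0.3(104.68) + 0.3(180.38) = 545.76
C4: 1.25(359.80) + 1.7(104.68) + 0.75(180.38) = 762.99
Maximum is from combination 1.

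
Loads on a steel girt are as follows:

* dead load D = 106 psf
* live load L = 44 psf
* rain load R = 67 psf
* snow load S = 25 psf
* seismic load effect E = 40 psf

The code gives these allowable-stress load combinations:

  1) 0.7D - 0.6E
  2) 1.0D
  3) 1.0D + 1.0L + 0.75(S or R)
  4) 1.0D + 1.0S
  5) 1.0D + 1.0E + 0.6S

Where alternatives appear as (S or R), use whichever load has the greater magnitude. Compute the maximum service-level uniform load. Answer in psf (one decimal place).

200.3 psf

(S or R) → R = 67 psf.
1) 0.7(106) - 0.6(40) = 74.2 - 24.0 = 50.2
2) 1.0(106) = 106.0
3) 1.0(106) + 1.0(44) + 0.75(67) = 106.0 + 44.0 + 50.3 = 200.3
4) 1.0(106) + 1.0(25) = 106.0 + 25.0 = 131.0
5) 1.0(106) + 1.0(40) + 0.6(25) = 106.0 + 40.0 + 15.0 = 161.0
The controlling combination is 3, giving 200.3 psf.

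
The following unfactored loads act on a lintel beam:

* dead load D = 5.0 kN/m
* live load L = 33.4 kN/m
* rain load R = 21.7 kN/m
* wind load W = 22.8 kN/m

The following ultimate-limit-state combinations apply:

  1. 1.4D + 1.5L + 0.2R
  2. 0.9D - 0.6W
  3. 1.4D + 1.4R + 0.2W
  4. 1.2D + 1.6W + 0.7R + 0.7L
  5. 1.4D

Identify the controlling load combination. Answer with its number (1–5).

1. 1.4(5.0) + 1.5(33.4) + 0.2(21.7) = 61.4
2. 0.9(5.0) - 0.6(22.8) = -9.2
3. 1.4(5.0) + 1.4(21.7) + 0.2(22.8) = 41.9
4. 1.2(5.0) + 1.6(22.8) + 0.7(21.7) + 0.7(33.4) = 81.1
5. 1.4(5.0) = 7.0
The largest value is 81.1 kN/m from combination 4.

Combination 4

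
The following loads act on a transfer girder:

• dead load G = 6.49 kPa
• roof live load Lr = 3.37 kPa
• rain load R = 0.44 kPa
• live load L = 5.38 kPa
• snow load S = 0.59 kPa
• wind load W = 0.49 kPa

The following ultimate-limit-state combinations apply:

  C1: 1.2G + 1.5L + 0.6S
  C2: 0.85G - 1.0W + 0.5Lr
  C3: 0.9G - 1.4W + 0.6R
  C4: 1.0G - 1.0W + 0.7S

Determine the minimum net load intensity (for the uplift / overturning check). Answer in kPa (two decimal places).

5.42 kPa

C1: 1.2(6.49) + 1.5(5.38) + 0.6(0.59) = 16.21
C2: 0.85(6.49) - 1.0(0.49) + 0.5(3.37) = 6.71
C3: 0.9(6.49) - 1.4(0.49) + 0.6(0.44) = 5.42
C4: 1.0(6.49) - 1.0(0.49) + 0.7(0.59) = 6.41
Combination 3 gives the minimum: 5.42 kPa.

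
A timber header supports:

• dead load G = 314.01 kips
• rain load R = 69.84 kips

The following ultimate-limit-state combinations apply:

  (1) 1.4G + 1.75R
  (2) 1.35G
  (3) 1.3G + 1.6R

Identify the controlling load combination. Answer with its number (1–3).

(1) 1.4(314.01) + 1.75(69.84) = 439.61 + 122.22 = 561.83
(2) 1.35(314.01) = 423.91
(3) 1.3(314.01) + 1.6(69.84) = 519.96
The largest value is 561.83 kips from combination 1.

Combination 1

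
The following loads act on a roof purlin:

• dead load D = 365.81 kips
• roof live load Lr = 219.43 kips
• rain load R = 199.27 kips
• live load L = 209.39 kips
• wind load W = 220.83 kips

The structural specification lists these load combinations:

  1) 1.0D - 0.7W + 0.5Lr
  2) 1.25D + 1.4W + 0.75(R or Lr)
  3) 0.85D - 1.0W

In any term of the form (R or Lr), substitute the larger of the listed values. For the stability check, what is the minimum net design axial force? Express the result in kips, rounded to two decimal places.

(R or Lr) → Lr = 219.43 kips.
1) 1.0(365.81) - 0.7(220.83) + 0.5(219.43) = 320.94
2) 1.25(365.81) + 1.4(220.83) + 0.75(219.43) = 931.00
3) 0.85(365.81) - 1.0(220.83) = 310.94 - 220.83 = 90.11
Combination 3 gives the minimum: 90.11 kips.

90.11 kips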